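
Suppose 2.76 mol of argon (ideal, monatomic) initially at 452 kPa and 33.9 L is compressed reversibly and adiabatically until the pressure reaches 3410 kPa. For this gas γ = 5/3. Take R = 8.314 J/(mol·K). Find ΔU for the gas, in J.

T₁ = P₁V₁/(nR) = 452×33.9/(2.76×8.314) = 668 K.
Adiabatic: T₂/T₁ = (P₂/P₁)^((γ−1)/γ) ⇒ T₂ = 668×(7.54)^0.400 = 1500 K; V₂ = 10.1 L.
For an ideal gas ΔU = nCvΔT with Cv = (3/2)R = 12.5 J/(mol·K).
ΔU = 2.76×12.5×(1500−668) = 28600 J.

28600 J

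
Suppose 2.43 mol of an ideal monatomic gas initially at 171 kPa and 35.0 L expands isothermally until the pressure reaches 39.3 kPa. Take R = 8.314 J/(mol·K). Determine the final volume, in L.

152 L

T₁ = P₁V₁/(nR) = 171×35.0/(2.43×8.314) = 296 K.
Isothermal: T stays 296 K; PV = const ⇒ V₂ = 152 L, P₂ = 39.3 kPa.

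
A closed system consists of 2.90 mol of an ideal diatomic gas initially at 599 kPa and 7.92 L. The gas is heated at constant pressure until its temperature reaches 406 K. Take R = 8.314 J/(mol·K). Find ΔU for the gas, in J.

T₁ = P₁V₁/(nR) = 599×7.92/(2.90×8.314) = 197 K.
Isobaric: P stays 599 kPa; V/T = const ⇒ T₂ = 406 K, V₂ = 16.3 L.
For an ideal gas ΔU = nCvΔT with Cv = (5/2)R = 20.8 J/(mol·K).
ΔU = 2.90×20.8×(406−197) = 12600 J.

12600 J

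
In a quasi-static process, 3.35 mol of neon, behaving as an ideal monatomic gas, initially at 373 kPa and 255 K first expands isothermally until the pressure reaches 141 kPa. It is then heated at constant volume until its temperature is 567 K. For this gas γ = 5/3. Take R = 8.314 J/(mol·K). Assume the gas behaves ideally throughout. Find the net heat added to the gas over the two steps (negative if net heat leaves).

19900 J

V₁ = nRT₁/P₁ = 3.35×8.314×255/373 = 19.0 L.
Step 1 — Isothermal: T stays 255 K; PV = const ⇒ V₂ = 50.4 L, P₂ = 141 kPa.
ΔU = 0 (ideal gas, T constant).
W = nRT ln(V₂/V₁) = 3.35×8.314×255×ln(2.65) = 6910 J.
Q = ΔU + W = 6910 J.
State after step 1: P = 141 kPa, V = 50.4 L, T = 255 K.
Step 2 — Isochoric: V stays 50.4 L; P/T = const ⇒ T₂ = 567 K, P₂ = 314 kPa.
W = 0 (no volume change).
ΔU = nCvΔT = 3.35×12.5×(567−255) = 13000 J.
Q = ΔU = 13000 J.
Net over both steps: W = 6910 J, Q = 19900 J, ΔU = 13000 J.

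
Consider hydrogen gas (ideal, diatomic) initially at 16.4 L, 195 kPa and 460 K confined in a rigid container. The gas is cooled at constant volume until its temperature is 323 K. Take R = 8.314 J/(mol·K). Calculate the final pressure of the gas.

137 kPa

Isochoric: V stays 16.4 L; P/T = const ⇒ T₂ = 323 K, P₂ = 137 kPa.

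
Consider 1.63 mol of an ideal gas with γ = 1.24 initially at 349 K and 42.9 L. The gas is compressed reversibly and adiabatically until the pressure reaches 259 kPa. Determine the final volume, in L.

P₁ = nRT₁/V₁ = 1.63×8.314×349/42.9 = 110 kPa.
Adiabatic: T₂/T₁ = (P₂/P₁)^((γ−1)/γ) ⇒ T₂ = 349×(2.35)^0.194 = 412 K; V₂ = 21.5 L.

21.5 L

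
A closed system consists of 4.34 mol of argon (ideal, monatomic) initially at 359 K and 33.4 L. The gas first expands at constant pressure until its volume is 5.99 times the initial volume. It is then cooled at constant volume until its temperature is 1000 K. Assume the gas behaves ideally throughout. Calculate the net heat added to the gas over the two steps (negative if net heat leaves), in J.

99300 J

P₁ = nRT₁/V₁ = 4.34×8.314×359/33.4 = 388 kPa.
Step 1 — Isobaric: P stays 388 kPa; V/T = const ⇒ T₂ = 2150 K, V₂ = 200 L.
W = PΔV = 388×(200−33.4) kPa·L = 64600 J.
ΔU = nCvΔT = 4.34×12.5×(2150−359) = 97000 J.
Q = ΔU + W = nCpΔT = 162000 J.
State after step 1: P = 388 kPa, V = 200 L, T = 2150 K.
Step 2 — Isochoric: V stays 200 L; P/T = const ⇒ T₂ = 1000 K, P₂ = 180 kPa.
W = 0 (no volume change).
ΔU = nCvΔT = 4.34×12.5×(1000−2150) = -62300 J.
Q = ΔU = -62300 J.
Net over both steps: W = 64600 J, Q = 99300 J, ΔU = 34700 J.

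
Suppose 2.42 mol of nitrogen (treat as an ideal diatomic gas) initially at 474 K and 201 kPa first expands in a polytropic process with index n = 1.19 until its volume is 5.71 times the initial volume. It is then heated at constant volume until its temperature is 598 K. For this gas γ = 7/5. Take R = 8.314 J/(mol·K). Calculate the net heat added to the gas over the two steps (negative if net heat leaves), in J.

V₁ = nRT₁/P₁ = 2.42×8.314×474/201 = 47.4 L.
Step 1 — Polytropic n=1.19: T₂ = T₁(V₁/V₂)^(n−1) = 474×(0.175)^0.19 = 340 K; P₂ = P₁(V₁/V₂)^n = 25.3 kPa.
W = (P₁V₁−P₂V₂)/(n−1) = (201×47.4−25.3×271)/0.19 = 14100 J.
ΔU = nCvΔT = 2.42×20.8×(340−474) = -6720 J.
Q = ΔU + W = 7430 J.
State after step 1: P = 25.3 kPa, V = 271 L, T = 340 K.
Step 2 — Isochoric: V stays 271 L; P/T = const ⇒ T₂ = 598 K, P₂ = 44.4 kPa.
W = 0 (no volume change).
ΔU = nCvΔT = 2.42×20.8×(598−340) = 13000 J.
Q = ΔU = 13000 J.
Net over both steps: W = 14100 J, Q = 20400 J, ΔU = 6240 J.

20400 J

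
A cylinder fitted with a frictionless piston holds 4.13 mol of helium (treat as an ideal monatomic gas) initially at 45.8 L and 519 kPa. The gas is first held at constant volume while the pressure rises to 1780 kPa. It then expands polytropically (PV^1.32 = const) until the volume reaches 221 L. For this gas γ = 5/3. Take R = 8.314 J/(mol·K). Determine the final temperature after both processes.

T₁ = P₁V₁/(nR) = 519×45.8/(4.13×8.314) = 692 K.
Step 1 — Isochoric: V stays 45.8 L; P/T = const ⇒ T₂ = 2370 K, P₂ = 1780 kPa.
W = 0 (no volume change).
ΔU = nCvΔT = 4.13×12.5×(2370−692) = 86600 J.
Q = ΔU = 86600 J.
State after step 1: P = 1780 kPa, V = 45.8 L, T = 2370 K.
Step 2 — Polytropic n=1.32: T₂ = T₁(V₁/V₂)^(n−1) = 2370×(0.207)^0.32 = 1430 K; P₂ = P₁(V₁/V₂)^n = 223 kPa.
W = (P₁V₁−P₂V₂)/(n−1) = (1780×45.8−223×221)/0.32 = 101000 J.
ΔU = nCvΔT = 4.13×12.5×(1430−2370) = -48400 J.
Q = ΔU + W = 52400 J.
Net over both steps: W = 101000 J, Q = 139000 J, ΔU = 38200 J.

1430 K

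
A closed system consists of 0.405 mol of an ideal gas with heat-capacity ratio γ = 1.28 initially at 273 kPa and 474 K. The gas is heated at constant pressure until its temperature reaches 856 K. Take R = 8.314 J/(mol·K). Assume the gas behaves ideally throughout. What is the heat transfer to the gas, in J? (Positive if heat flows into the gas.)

V₁ = nRT₁/P₁ = 0.405×8.314×474/273 = 5.85 L.
Isobaric: P stays 273 kPa; V/T = const ⇒ T₂ = 856 K, V₂ = 10.6 L.
W = PΔV = 273×(10.6−5.85) kPa·L = 1290 J.
ΔU = nCvΔT = 0.405×29.7×(856−474) = 4590 J.
Q = ΔU + W = nCpΔT = 5880 J.

5880 J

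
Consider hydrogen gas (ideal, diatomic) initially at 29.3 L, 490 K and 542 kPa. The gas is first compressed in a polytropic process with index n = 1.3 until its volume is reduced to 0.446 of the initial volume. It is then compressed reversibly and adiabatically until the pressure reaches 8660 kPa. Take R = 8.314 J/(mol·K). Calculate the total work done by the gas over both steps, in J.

-46600 J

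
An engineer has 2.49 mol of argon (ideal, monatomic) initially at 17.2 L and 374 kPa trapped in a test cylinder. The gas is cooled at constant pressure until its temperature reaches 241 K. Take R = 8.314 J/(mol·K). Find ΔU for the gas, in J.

T₁ = P₁V₁/(nR) = 374×17.2/(2.49×8.314) = 311 K.
Isobaric: P stays 374 kPa; V/T = const ⇒ T₂ = 241 K, V₂ = 13.3 L.
For an ideal gas ΔU = nCvΔT with Cv = (3/2)R = 12.5 J/(mol·K).
ΔU = 2.49×12.5×(241−311) = -2170 J.

-2170 J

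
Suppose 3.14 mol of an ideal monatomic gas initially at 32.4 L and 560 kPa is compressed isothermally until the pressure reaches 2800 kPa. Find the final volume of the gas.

6.48 L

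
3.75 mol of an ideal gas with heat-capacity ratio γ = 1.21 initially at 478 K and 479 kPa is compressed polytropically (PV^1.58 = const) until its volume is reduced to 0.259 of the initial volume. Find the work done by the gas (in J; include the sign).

-30600 J

V₁ = nRT₁/P₁ = 3.75×8.314×478/479 = 31.1 L.
Polytropic n=1.58: T₂ = T₁(V₁/V₂)^(n−1) = 478×(3.86)^0.58 = 1050 K; P₂ = P₁(V₁/V₂)^n = 4050 kPa.
W = (P₁V₁−P₂V₂)/(n−1) = (479×31.1−4050×8.06)/0.58 = -30600 J.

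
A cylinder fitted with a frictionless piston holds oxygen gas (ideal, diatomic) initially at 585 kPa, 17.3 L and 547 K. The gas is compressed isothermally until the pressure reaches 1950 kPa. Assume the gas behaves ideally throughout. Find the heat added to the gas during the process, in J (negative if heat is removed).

n = P₁V₁/(RT₁) = 585×17.3/(8.314×547) = 2.23 mol.
Isothermal: T stays 547 K; PV = const ⇒ V₂ = 5.19 L, P₂ = 1950 kPa.
ΔU = 0 (ideal gas, T constant).
W = nRT ln(V₂/V₁) = 2.23×8.314×547×ln(0.300) = -12200 J.
Q = ΔU + W = -12200 J.

-12200 J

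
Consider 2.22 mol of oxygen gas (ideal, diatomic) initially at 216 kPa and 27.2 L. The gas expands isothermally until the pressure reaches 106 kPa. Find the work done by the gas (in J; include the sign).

T₁ = P₁V₁/(nR) = 216×27.2/(2.22×8.314) = 318 K.
Isothermal: T stays 318 K; PV = const ⇒ V₂ = 55.4 L, P₂ = 106 kPa.
W = nRT ln(V₂/V₁) = 2.22×8.314×318×ln(2.04) = 4180 J.

4180 J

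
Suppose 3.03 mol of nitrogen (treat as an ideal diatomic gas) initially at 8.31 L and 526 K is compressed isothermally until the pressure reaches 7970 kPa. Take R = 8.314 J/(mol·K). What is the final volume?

P₁ = nRT₁/V₁ = 3.03×8.314×526/8.31 = 1590 kPa.
Isothermal: T stays 526 K; PV = const ⇒ V₂ = 1.66 L, P₂ = 7970 kPa.

1.66 L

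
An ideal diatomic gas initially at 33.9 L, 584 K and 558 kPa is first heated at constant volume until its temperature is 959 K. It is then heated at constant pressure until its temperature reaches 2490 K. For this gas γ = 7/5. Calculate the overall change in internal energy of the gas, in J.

154000 J

n = P₁V₁/(RT₁) = 558×33.9/(8.314×584) = 3.90 mol.
Step 1 — Isochoric: V stays 33.9 L; P/T = const ⇒ T₂ = 959 K, P₂ = 916 kPa.
W = 0 (no volume change).
ΔU = nCvΔT = 3.90×20.8×(959−584) = 30400 J.
Q = ΔU = 30400 J.
State after step 1: P = 916 kPa, V = 33.9 L, T = 959 K.
Step 2 — Isobaric: P stays 916 kPa; V/T = const ⇒ T₂ = 2490 K, V₂ = 88.0 L.
W = PΔV = 916×(88.0−33.9) kPa·L = 49600 J.
ΔU = nCvΔT = 3.90×20.8×(2490−959) = 124000 J.
Q = ΔU + W = nCpΔT = 174000 J.
Net over both steps: W = 49600 J, Q = 204000 J, ΔU = 154000 J.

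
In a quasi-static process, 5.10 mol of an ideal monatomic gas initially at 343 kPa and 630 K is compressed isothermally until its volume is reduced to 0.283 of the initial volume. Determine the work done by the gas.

-33700 J

V₁ = nRT₁/P₁ = 5.10×8.314×630/343 = 77.9 L.
Isothermal: T stays 630 K; PV = const ⇒ V₂ = 22.0 L, P₂ = 1210 kPa.
W = nRT ln(V₂/V₁) = 5.10×8.314×630×ln(0.283) = -33700 J.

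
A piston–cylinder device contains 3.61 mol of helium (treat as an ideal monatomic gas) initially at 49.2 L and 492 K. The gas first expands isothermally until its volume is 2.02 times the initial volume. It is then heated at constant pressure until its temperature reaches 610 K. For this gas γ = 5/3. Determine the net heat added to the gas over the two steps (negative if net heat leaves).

P₁ = nRT₁/V₁ = 3.61×8.314×492/49.2 = 300 kPa.
Step 1 — Isothermal: T stays 492 K; PV = const ⇒ V₂ = 99.4 L, P₂ = 149 kPa.
ΔU = 0 (ideal gas, T constant).
W = nRT ln(V₂/V₁) = 3.61×8.314×492×ln(2.02) = 10400 J.
Q = ΔU + W = 10400 J.
State after step 1: P = 149 kPa, V = 99.4 L, T = 492 K.
Step 2 — Isobaric: P stays 149 kPa; V/T = const ⇒ T₂ = 610 K, V₂ = 123 L.
W = PΔV = 149×(123−99.4) kPa·L = 3540 J.
ΔU = nCvΔT = 3.61×12.5×(610−492) = 5310 J.
Q = ΔU + W = nCpΔT = 8850 J.
Net over both steps: W = 13900 J, Q = 19200 J, ΔU = 5310 J.

19200 J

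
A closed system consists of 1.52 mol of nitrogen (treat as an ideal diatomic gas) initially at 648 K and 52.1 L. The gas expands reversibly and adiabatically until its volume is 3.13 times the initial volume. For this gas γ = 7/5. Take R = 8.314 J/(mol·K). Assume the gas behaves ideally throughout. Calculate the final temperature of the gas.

P₁ = nRT₁/V₁ = 1.52×8.314×648/52.1 = 157 kPa.
Adiabatic: TV^(γ−1) = const ⇒ T₂ = 648×(0.319)^0.400 = 411 K; PV^γ = const ⇒ P₂ = 31.8 kPa.

411 K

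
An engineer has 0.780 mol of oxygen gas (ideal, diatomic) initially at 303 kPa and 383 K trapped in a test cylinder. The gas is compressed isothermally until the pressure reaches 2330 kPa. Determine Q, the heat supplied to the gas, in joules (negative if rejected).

-5070 J

V₁ = nRT₁/P₁ = 0.780×8.314×383/303 = 8.20 L.
Isothermal: T stays 383 K; PV = const ⇒ V₂ = 1.07 L, P₂ = 2330 kPa.
ΔU = 0 (ideal gas, T constant).
W = nRT ln(V₂/V₁) = 0.780×8.314×383×ln(0.130) = -5070 J.
Q = ΔU + W = -5070 J.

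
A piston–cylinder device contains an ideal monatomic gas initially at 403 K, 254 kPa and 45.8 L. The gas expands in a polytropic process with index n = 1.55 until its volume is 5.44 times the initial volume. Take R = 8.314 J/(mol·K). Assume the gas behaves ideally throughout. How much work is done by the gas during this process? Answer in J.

n = P₁V₁/(RT₁) = 254×45.8/(8.314×403) = 3.47 mol.
Polytropic n=1.55: T₂ = T₁(V₁/V₂)^(n−1) = 403×(0.184)^0.55 = 159 K; P₂ = P₁(V₁/V₂)^n = 18.4 kPa.
W = (P₁V₁−P₂V₂)/(n−1) = (254×45.8−18.4×249)/0.55 = 12800 J.

12800 J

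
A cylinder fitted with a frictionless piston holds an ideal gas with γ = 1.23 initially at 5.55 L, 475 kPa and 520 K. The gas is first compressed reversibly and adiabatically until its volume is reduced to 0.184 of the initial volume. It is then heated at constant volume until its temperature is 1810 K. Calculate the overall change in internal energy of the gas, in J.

n = P₁V₁/(RT₁) = 475×5.55/(8.314×520) = 0.610 mol.
Step 1 — Adiabatic: TV^(γ−1) = const ⇒ T₂ = 520×(5.43)^0.230 = 768 K; PV^γ = const ⇒ P₂ = 3810 kPa.
ΔU = nCvΔT = 0.610×36.1×(768−520) = 5460 J.
Q = 0 for an adiabatic process, so W = −ΔU = -5460 J.
State after step 1: P = 3810 kPa, V = 1.02 L, T = 768 K.
Step 2 — Isochoric: V stays 1.02 L; P/T = const ⇒ T₂ = 1810 K, P₂ = 8990 kPa.
W = 0 (no volume change).
ΔU = nCvΔT = 0.610×36.1×(1810−768) = 23000 J.
Q = ΔU = 23000 J.
Net over both steps: W = -5460 J, Q = 23000 J, ΔU = 28400 J.

28400 J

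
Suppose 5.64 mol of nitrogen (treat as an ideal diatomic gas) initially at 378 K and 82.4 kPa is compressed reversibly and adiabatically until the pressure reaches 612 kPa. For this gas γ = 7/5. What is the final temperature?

670 K

V₁ = nRT₁/P₁ = 5.64×8.314×378/82.4 = 215 L.
Adiabatic: T₂/T₁ = (P₂/P₁)^((γ−1)/γ) ⇒ T₂ = 378×(7.43)^0.286 = 670 K; V₂ = 51.4 L.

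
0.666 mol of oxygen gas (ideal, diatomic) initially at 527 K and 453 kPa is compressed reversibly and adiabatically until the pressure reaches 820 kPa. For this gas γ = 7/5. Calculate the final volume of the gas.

4.22 L

V₁ = nRT₁/P₁ = 0.666×8.314×527/453 = 6.44 L.
Adiabatic: T₂/T₁ = (P₂/P₁)^((γ−1)/γ) ⇒ T₂ = 527×(1.81)^0.286 = 624 K; V₂ = 4.22 L.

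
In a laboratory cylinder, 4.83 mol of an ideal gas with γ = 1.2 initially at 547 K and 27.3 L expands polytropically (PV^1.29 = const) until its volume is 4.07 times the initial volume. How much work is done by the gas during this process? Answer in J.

25300 J

P₁ = nRT₁/V₁ = 4.83×8.314×547/27.3 = 805 kPa.
Polytropic n=1.29: T₂ = T₁(V₁/V₂)^(n−1) = 547×(0.246)^0.29 = 364 K; P₂ = P₁(V₁/V₂)^n = 132 kPa.
W = (P₁V₁−P₂V₂)/(n−1) = (805×27.3−132×111)/0.29 = 25300 J.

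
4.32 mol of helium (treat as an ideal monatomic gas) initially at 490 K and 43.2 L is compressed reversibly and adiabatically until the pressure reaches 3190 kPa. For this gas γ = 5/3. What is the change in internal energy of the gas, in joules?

P₁ = nRT₁/V₁ = 4.32×8.314×490/43.2 = 407 kPa.
Adiabatic: T₂/T₁ = (P₂/P₁)^((γ−1)/γ) ⇒ T₂ = 490×(7.83)^0.400 = 1120 K; V₂ = 12.6 L.
For an ideal gas ΔU = nCvΔT with Cv = (3/2)R = 12.5 J/(mol·K).
ΔU = 4.32×12.5×(1120−490) = 33700 J.

33700 J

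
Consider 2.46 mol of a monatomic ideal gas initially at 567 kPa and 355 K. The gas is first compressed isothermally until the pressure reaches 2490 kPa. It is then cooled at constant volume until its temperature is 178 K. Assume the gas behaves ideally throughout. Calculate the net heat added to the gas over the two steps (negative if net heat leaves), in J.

-16200 J

V₁ = nRT₁/P₁ = 2.46×8.314×355/567 = 12.8 L.
Step 1 — Isothermal: T stays 355 K; PV = const ⇒ V₂ = 2.92 L, P₂ = 2490 kPa.
ΔU = 0 (ideal gas, T constant).
W = nRT ln(V₂/V₁) = 2.46×8.314×355×ln(0.228) = -10700 J.
Q = ΔU + W = -10700 J.
State after step 1: P = 2490 kPa, V = 2.92 L, T = 355 K.
Step 2 — Isochoric: V stays 2.92 L; P/T = const ⇒ T₂ = 178 K, P₂ = 1250 kPa.
W = 0 (no volume change).
ΔU = nCvΔT = 2.46×12.5×(178−355) = -5430 J.
Q = ΔU = -5430 J.
Net over both steps: W = -10700 J, Q = -16200 J, ΔU = -5430 J.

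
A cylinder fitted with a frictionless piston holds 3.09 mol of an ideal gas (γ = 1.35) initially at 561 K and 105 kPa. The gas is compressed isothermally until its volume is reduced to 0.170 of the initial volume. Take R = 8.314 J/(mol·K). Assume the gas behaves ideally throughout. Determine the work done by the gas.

V₁ = nRT₁/P₁ = 3.09×8.314×561/105 = 137 L.
Isothermal: T stays 561 K; PV = const ⇒ V₂ = 23.3 L, P₂ = 618 kPa.
W = nRT ln(V₂/V₁) = 3.09×8.314×561×ln(0.170) = -25500 J.

-25500 J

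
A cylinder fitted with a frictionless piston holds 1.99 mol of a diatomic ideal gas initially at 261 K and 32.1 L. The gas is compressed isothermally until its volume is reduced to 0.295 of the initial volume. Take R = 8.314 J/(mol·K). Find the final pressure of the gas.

456 kPa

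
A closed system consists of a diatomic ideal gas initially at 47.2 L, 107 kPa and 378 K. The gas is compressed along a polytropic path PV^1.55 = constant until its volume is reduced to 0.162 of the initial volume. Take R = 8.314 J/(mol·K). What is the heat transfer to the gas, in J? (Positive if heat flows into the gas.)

5930 J

n = P₁V₁/(RT₁) = 107×47.2/(8.314×378) = 1.61 mol.
Polytropic n=1.55: T₂ = T₁(V₁/V₂)^(n−1) = 378×(6.17)^0.55 = 1030 K; P₂ = P₁(V₁/V₂)^n = 1800 kPa.
W = (P₁V₁−P₂V₂)/(n−1) = (107×47.2−1800×7.65)/0.55 = -15800 J.
ΔU = nCvΔT = 1.61×20.8×(1030−378) = 21700 J.
Q = ΔU + W = 5930 J.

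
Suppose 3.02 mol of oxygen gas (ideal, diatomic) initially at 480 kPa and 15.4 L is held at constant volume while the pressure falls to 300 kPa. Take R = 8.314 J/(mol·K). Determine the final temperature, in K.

T₁ = P₁V₁/(nR) = 480×15.4/(3.02×8.314) = 294 K.
Isochoric: V stays 15.4 L; P/T = const ⇒ T₂ = 184 K, P₂ = 300 kPa.

184 K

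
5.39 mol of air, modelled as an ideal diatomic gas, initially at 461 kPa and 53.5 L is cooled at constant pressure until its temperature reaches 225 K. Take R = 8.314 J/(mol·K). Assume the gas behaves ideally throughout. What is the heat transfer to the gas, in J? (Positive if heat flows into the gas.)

T₁ = P₁V₁/(nR) = 461×53.5/(5.39×8.314) = 550 K.
Isobaric: P stays 461 kPa; V/T = const ⇒ T₂ = 225 K, V₂ = 21.9 L.
W = PΔV = 461×(21.9−53.5) kPa·L = -14600 J.
ΔU = nCvΔT = 5.39×20.8×(225−550) = -36500 J.
Q = ΔU + W = nCpΔT = -51000 J.

-51000 J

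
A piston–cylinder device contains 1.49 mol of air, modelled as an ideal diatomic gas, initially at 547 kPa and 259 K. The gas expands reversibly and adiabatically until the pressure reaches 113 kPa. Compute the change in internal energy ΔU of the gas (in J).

V₁ = nRT₁/P₁ = 1.49×8.314×259/547 = 5.87 L.
Adiabatic: T₂/T₁ = (P₂/P₁)^((γ−1)/γ) ⇒ T₂ = 259×(0.207)^0.286 = 165 K; V₂ = 18.1 L.
For an ideal gas ΔU = nCvΔT with Cv = (5/2)R = 20.8 J/(mol·K).
ΔU = 1.49×20.8×(165−259) = -2910 J.

-2910 J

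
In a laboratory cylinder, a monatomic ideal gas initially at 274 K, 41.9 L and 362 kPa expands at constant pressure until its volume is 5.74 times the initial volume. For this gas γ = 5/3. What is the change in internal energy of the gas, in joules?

n = P₁V₁/(RT₁) = 362×41.9/(8.314×274) = 6.66 mol.
Isobaric: P stays 362 kPa; V/T = const ⇒ T₂ = 1570 K, V₂ = 241 L.
For an ideal gas ΔU = nCvΔT with Cv = (3/2)R = 12.5 J/(mol·K).
ΔU = 6.66×12.5×(1570−274) = 108000 J.

108000 J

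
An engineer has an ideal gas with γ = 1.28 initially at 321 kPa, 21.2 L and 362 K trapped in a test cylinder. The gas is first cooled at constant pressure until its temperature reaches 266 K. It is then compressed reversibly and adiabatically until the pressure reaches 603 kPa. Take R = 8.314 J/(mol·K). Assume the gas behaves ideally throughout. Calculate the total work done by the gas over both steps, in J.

-4450 J

n = P₁V₁/(RT₁) = 321×21.2/(8.314×362) = 2.26 mol.
Step 1 — Isobaric: P stays 321 kPa; V/T = const ⇒ T₂ = 266 K, V₂ = 15.6 L.
W = PΔV = 321×(15.6−21.2) kPa·L = -1800 J.
ΔU = nCvΔT = 2.26×29.7×(266−362) = -6450 J.
Q = ΔU + W = nCpΔT = -8250 J.
State after step 1: P = 321 kPa, V = 15.6 L, T = 266 K.
Step 2 — Adiabatic: T₂/T₁ = (P₂/P₁)^((γ−1)/γ) ⇒ T₂ = 266×(1.88)^0.219 = 305 K; V₂ = 9.52 L.
ΔU = nCvΔT = 2.26×29.7×(305−266) = 2640 J.
Q = 0 for an adiabatic process, so W = −ΔU = -2640 J.
Net over both steps: W = -4450 J, Q = -8250 J, ΔU = -3800 J.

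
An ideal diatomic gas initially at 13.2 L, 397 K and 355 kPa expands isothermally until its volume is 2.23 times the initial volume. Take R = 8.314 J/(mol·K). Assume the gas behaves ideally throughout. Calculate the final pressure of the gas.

159 kPa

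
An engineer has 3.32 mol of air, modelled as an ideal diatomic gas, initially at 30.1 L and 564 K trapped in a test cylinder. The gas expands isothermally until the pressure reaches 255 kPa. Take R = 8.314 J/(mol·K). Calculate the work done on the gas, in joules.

P₁ = nRT₁/V₁ = 3.32×8.314×564/30.1 = 517 kPa.
Isothermal: T stays 564 K; PV = const ⇒ V₂ = 61.1 L, P₂ = 255 kPa.
W = nRT ln(V₂/V₁) = 3.32×8.314×564×ln(2.03) = 11000 J.
Work done on the gas = −W_by = -11000 J.

-11000 J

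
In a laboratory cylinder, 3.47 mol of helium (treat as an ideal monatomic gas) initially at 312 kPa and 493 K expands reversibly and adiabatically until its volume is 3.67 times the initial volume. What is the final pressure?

V₁ = nRT₁/P₁ = 3.47×8.314×493/312 = 45.6 L.
Adiabatic: TV^(γ−1) = const ⇒ T₂ = 493×(0.272)^0.667 = 207 K; PV^γ = const ⇒ P₂ = 35.7 kPa.

35.7 kPa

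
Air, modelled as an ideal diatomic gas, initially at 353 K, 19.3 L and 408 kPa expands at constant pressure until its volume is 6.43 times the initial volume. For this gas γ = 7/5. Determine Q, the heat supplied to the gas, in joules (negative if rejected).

n = P₁V₁/(RT₁) = 408×19.3/(8.314×353) = 2.68 mol.
Isobaric: P stays 408 kPa; V/T = const ⇒ T₂ = 2270 K, V₂ = 124 L.
W = PΔV = 408×(124−19.3) kPa·L = 42800 J.
ΔU = nCvΔT = 2.68×20.8×(2270−353) = 107000 J.
Q = ΔU + W = nCpΔT = 150000 J.

150000 J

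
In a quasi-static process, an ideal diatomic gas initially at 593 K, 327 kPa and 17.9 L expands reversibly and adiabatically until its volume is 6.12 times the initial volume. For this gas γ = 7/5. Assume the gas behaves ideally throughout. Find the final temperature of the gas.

Adiabatic: TV^(γ−1) = const ⇒ T₂ = 593×(0.163)^0.400 = 287 K; PV^γ = const ⇒ P₂ = 25.9 kPa.

287 K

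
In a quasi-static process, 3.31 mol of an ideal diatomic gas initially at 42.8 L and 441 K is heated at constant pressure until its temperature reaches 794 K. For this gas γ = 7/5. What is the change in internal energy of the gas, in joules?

P₁ = nRT₁/V₁ = 3.31×8.314×441/42.8 = 284 kPa.
Isobaric: P stays 284 kPa; V/T = const ⇒ T₂ = 794 K, V₂ = 77.1 L.
For an ideal gas ΔU = nCvΔT with Cv = (5/2)R = 20.8 J/(mol·K).
ΔU = 3.31×20.8×(794−441) = 24300 J.

24300 J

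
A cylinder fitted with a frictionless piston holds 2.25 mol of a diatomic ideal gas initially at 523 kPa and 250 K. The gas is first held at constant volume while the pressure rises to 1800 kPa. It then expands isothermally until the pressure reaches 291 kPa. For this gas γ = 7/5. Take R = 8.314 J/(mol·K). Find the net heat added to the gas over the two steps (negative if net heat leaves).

57900 J

V₁ = nRT₁/P₁ = 2.25×8.314×250/523 = 8.94 L.
Step 1 — Isochoric: V stays 8.94 L; P/T = const ⇒ T₂ = 860 K, P₂ = 1800 kPa.
W = 0 (no volume change).
ΔU = nCvΔT = 2.25×20.8×(860−250) = 28500 J.
Q = ΔU = 28500 J.
State after step 1: P = 1800 kPa, V = 8.94 L, T = 860 K.
Step 2 — Isothermal: T stays 860 K; PV = const ⇒ V₂ = 55.3 L, P₂ = 291 kPa.
ΔU = 0 (ideal gas, T constant).
W = nRT ln(V₂/V₁) = 2.25×8.314×860×ln(6.19) = 29300 J.
Q = ΔU + W = 29300 J.
Net over both steps: W = 29300 J, Q = 57900 J, ΔU = 28500 J.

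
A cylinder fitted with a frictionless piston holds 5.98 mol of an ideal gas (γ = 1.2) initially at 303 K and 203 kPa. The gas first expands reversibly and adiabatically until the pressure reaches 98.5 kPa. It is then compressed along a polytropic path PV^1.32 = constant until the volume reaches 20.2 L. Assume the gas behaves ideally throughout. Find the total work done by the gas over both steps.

-26500 J

V₁ = nRT₁/P₁ = 5.98×8.314×303/203 = 74.2 L.
Step 1 — Adiabatic: T₂/T₁ = (P₂/P₁)^((γ−1)/γ) ⇒ T₂ = 303×(0.485)^0.167 = 269 K; V₂ = 136 L.
ΔU = nCvΔT = 5.98×41.6×(269−303) = -8550 J.
Q = 0 for an adiabatic process, so W = −ΔU = 8550 J.
State after step 1: P = 98.5 kPa, V = 136 L, T = 269 K.
Step 2 — Polytropic n=1.32: T₂ = T₁(V₁/V₂)^(n−1) = 269×(6.71)^0.32 = 494 K; P₂ = P₁(V₁/V₂)^n = 1220 kPa.
W = (P₁V₁−P₂V₂)/(n−1) = (98.5×136−1220×20.2)/0.32 = -35000 J.
ΔU = nCvΔT = 5.98×41.6×(494−269) = 56000 J.
Q = ΔU + W = 21000 J.
Net over both steps: W = -26500 J, Q = 21000 J, ΔU = 47500 J.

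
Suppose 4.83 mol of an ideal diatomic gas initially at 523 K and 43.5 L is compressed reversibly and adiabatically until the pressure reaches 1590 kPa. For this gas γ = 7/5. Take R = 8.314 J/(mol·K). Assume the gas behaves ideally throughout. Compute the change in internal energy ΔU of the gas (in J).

21300 J

P₁ = nRT₁/V₁ = 4.83×8.314×523/43.5 = 483 kPa.
Adiabatic: T₂/T₁ = (P₂/P₁)^((γ−1)/γ) ⇒ T₂ = 523×(3.29)^0.286 = 735 K; V₂ = 18.6 L.
For an ideal gas ΔU = nCvΔT with Cv = (5/2)R = 20.8 J/(mol·K).
ΔU = 4.83×20.8×(735−523) = 21300 J.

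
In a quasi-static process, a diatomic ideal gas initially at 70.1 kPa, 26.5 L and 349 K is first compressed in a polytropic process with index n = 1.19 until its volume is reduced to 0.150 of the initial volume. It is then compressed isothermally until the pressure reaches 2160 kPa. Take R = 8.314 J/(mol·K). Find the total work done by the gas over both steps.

n = P₁V₁/(RT₁) = 70.1×26.5/(8.314×349) = 0.640 mol.
Step 1 — Polytropic n=1.19: T₂ = T₁(V₁/V₂)^(n−1) = 349×(6.67)^0.19 = 500 K; P₂ = P₁(V₁/V₂)^n = 670 kPa.
W = (P₁V₁−P₂V₂)/(n−1) = (70.1×26.5−670×3.97)/0.19 = -4240 J.
ΔU = nCvΔT = 0.640×20.8×(500−349) = 2020 J.
Q = ΔU + W = -2230 J.
State after step 1: P = 670 kPa, V = 3.97 L, T = 500 K.
Step 2 — Isothermal: T stays 500 K; PV = const ⇒ V₂ = 1.23 L, P₂ = 2160 kPa.
ΔU = 0 (ideal gas, T constant).
W = nRT ln(V₂/V₁) = 0.640×8.314×500×ln(0.310) = -3120 J.
Q = ΔU + W = -3120 J.
Net over both steps: W = -7360 J, Q = -5350 J, ΔU = 2020 J.

-7360 J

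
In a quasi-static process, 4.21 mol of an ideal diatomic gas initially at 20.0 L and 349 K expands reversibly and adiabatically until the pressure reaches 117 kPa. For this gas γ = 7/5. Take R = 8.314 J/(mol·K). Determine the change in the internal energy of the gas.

-11500 J

P₁ = nRT₁/V₁ = 4.21×8.314×349/20.0 = 611 kPa.
Adiabatic: T₂/T₁ = (P₂/P₁)^((γ−1)/γ) ⇒ T₂ = 349×(0.192)^0.286 = 218 K; V₂ = 65.1 L.
For an ideal gas ΔU = nCvΔT with Cv = (5/2)R = 20.8 J/(mol·K).
ΔU = 4.21×20.8×(218−349) = -11500 J.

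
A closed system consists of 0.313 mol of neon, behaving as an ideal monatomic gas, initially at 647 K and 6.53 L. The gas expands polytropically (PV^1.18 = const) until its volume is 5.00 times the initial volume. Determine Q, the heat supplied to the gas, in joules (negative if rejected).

1720 J

P₁ = nRT₁/V₁ = 0.313×8.314×647/6.53 = 258 kPa.
Polytropic n=1.18: T₂ = T₁(V₁/V₂)^(n−1) = 647×(0.200)^0.18 = 484 K; P₂ = P₁(V₁/V₂)^n = 38.6 kPa.
W = (P₁V₁−P₂V₂)/(n−1) = (258×6.53−38.6×32.6)/0.18 = 2350 J.
ΔU = nCvΔT = 0.313×12.5×(484−647) = -635 J.
Q = ΔU + W = 1720 J.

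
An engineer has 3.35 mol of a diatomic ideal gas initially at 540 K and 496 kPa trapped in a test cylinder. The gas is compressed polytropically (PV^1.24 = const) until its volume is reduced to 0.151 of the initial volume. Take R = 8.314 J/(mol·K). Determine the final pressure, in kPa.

5170 kPa

V₁ = nRT₁/P₁ = 3.35×8.314×540/496 = 30.3 L.
Polytropic n=1.24: T₂ = T₁(V₁/V₂)^(n−1) = 540×(6.62)^0.24 = 850 K; P₂ = P₁(V₁/V₂)^n = 5170 kPa.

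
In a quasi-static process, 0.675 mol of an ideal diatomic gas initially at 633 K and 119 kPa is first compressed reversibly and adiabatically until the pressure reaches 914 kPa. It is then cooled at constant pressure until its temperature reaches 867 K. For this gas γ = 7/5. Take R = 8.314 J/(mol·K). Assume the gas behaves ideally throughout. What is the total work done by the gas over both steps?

V₁ = nRT₁/P₁ = 0.675×8.314×633/119 = 29.9 L.
Step 1 — Adiabatic: T₂/T₁ = (P₂/P₁)^((γ−1)/γ) ⇒ T₂ = 633×(7.68)^0.286 = 1130 K; V₂ = 6.96 L.
ΔU = nCvΔT = 0.675×20.8×(1130−633) = 7020 J.
Q = 0 for an adiabatic process, so W = −ΔU = -7020 J.
State after step 1: P = 914 kPa, V = 6.96 L, T = 1130 K.
Step 2 — Isobaric: P stays 914 kPa; V/T = const ⇒ T₂ = 867 K, V₂ = 5.32 L.
W = PΔV = 914×(5.32−6.96) kPa·L = -1490 J.
ΔU = nCvΔT = 0.675×20.8×(867−1130) = -3740 J.
Q = ΔU + W = nCpΔT = -5230 J.
Net over both steps: W = -8520 J, Q = -5230 J, ΔU = 3280 J.

-8520 J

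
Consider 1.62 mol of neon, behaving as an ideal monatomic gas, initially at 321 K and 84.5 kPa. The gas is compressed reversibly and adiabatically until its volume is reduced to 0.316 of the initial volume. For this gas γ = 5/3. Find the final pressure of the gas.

V₁ = nRT₁/P₁ = 1.62×8.314×321/84.5 = 51.2 L.
Adiabatic: TV^(γ−1) = const ⇒ T₂ = 321×(3.16)^0.667 = 692 K; PV^γ = const ⇒ P₂ = 576 kPa.

576 kPa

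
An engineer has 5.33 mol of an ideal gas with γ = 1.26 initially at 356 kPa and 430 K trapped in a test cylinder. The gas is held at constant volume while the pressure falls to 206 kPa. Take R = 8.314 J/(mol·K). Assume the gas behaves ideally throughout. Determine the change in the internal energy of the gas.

-30900 J

V₁ = nRT₁/P₁ = 5.33×8.314×430/356 = 53.5 L.
Isochoric: V stays 53.5 L; P/T = const ⇒ T₂ = 249 K, P₂ = 206 kPa.
For an ideal gas ΔU = nCvΔT with Cv = R/(γ−1) = 32.0 J/(mol·K).
ΔU = 5.33×32.0×(249−430) = -30900 J.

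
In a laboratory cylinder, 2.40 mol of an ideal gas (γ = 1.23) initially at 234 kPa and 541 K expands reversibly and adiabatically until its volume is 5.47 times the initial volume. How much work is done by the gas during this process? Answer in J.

15200 J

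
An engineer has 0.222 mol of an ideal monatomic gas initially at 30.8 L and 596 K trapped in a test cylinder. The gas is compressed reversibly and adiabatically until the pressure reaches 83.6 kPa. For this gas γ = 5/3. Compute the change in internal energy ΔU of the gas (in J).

669 J

P₁ = nRT₁/V₁ = 0.222×8.314×596/30.8 = 35.7 kPa.
Adiabatic: T₂/T₁ = (P₂/P₁)^((γ−1)/γ) ⇒ T₂ = 596×(2.34)^0.400 = 838 K; V₂ = 18.5 L.
For an ideal gas ΔU = nCvΔT with Cv = (3/2)R = 12.5 J/(mol·K).
ΔU = 0.222×12.5×(838−596) = 669 J.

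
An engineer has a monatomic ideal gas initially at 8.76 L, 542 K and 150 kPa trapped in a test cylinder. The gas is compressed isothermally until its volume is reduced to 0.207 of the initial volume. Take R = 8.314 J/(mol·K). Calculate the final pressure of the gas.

Isothermal: T stays 542 K; PV = const ⇒ V₂ = 1.81 L, P₂ = 725 kPa.

725 kPa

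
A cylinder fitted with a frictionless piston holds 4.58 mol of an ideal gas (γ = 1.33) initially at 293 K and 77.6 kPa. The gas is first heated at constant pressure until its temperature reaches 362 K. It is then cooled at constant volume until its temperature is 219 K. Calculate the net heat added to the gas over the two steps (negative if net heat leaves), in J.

V₁ = nRT₁/P₁ = 4.58×8.314×293/77.6 = 144 L.
Step 1 — Isobaric: P stays 77.6 kPa; V/T = const ⇒ T₂ = 362 K, V₂ = 178 L.
W = PΔV = 77.6×(178−144) kPa·L = 2630 J.
ΔU = nCvΔT = 4.58×25.2×(362−293) = 7960 J.
Q = ΔU + W = nCpΔT = 10600 J.
State after step 1: P = 77.6 kPa, V = 178 L, T = 362 K.
Step 2 — Isochoric: V stays 178 L; P/T = const ⇒ T₂ = 219 K, P₂ = 46.9 kPa.
W = 0 (no volume change).
ΔU = nCvΔT = 4.58×25.2×(219−362) = -16500 J.
Q = ΔU = -16500 J.
Net over both steps: W = 2630 J, Q = -5910 J, ΔU = -8540 J.

-5910 J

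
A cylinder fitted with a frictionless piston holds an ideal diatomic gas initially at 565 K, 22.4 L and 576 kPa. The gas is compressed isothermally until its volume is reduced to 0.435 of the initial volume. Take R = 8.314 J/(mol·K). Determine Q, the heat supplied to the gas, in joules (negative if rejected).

n = P₁V₁/(RT₁) = 576×22.4/(8.314×565) = 2.75 mol.
Isothermal: T stays 565 K; PV = const ⇒ V₂ = 9.74 L, P₂ = 1320 kPa.
ΔU = 0 (ideal gas, T constant).
W = nRT ln(V₂/V₁) = 2.75×8.314×565×ln(0.435) = -10700 J.
Q = ΔU + W = -10700 J.

-10700 J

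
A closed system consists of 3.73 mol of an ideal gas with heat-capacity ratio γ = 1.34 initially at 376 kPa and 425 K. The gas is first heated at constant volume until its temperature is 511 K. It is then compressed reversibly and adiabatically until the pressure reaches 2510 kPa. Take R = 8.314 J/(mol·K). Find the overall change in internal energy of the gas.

V₁ = nRT₁/P₁ = 3.73×8.314×425/376 = 35.1 L.
Step 1 — Isochoric: V stays 35.1 L; P/T = const ⇒ T₂ = 511 K, P₂ = 452 kPa.
W = 0 (no volume change).
ΔU = nCvΔT = 3.73×24.5×(511−425) = 7840 J.
Q = ΔU = 7840 J.
State after step 1: P = 452 kPa, V = 35.1 L, T = 511 K.
Step 2 — Adiabatic: T₂/T₁ = (P₂/P₁)^((γ−1)/γ) ⇒ T₂ = 511×(5.55)^0.254 = 789 K; V₂ = 9.75 L.
ΔU = nCvΔT = 3.73×24.5×(789−511) = 25400 J.
Q = 0 for an adiabatic process, so W = −ΔU = -25400 J.
Net over both steps: W = -25400 J, Q = 7840 J, ΔU = 33200 J.

33200 J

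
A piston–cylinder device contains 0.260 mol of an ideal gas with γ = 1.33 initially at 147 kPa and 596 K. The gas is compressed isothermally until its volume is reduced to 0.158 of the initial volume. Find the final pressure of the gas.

930 kPa

V₁ = nRT₁/P₁ = 0.260×8.314×596/147 = 8.76 L.
Isothermal: T stays 596 K; PV = const ⇒ V₂ = 1.38 L, P₂ = 930 kPa.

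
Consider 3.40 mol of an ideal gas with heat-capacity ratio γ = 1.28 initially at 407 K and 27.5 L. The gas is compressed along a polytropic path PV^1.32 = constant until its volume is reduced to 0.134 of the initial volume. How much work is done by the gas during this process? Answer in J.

-32400 J

P₁ = nRT₁/V₁ = 3.40×8.314×407/27.5 = 418 kPa.
Polytropic n=1.32: T₂ = T₁(V₁/V₂)^(n−1) = 407×(7.46)^0.32 = 774 K; P₂ = P₁(V₁/V₂)^n = 5940 kPa.
W = (P₁V₁−P₂V₂)/(n−1) = (418×27.5−5940×3.69)/0.32 = -32400 J.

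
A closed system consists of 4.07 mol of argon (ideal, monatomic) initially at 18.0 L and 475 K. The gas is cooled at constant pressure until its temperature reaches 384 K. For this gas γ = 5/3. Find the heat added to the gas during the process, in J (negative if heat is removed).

-7700 J

P₁ = nRT₁/V₁ = 4.07×8.314×475/18.0 = 893 kPa.
Isobaric: P stays 893 kPa; V/T = const ⇒ T₂ = 384 K, V₂ = 14.6 L.
W = PΔV = 893×(14.6−18.0) kPa·L = -3080 J.
ΔU = nCvΔT = 4.07×12.5×(384−475) = -4620 J.
Q = ΔU + W = nCpΔT = -7700 J.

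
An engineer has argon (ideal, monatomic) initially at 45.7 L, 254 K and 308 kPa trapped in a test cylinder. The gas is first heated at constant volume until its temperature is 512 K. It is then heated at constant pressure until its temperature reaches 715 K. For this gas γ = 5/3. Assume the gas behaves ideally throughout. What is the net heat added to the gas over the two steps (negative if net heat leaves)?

49600 J

n = P₁V₁/(RT₁) = 308×45.7/(8.314×254) = 6.67 mol.
Step 1 — Isochoric: V stays 45.7 L; P/T = const ⇒ T₂ = 512 K, P₂ = 621 kPa.
W = 0 (no volume change).
ΔU = nCvΔT = 6.67×12.5×(512−254) = 21400 J.
Q = ΔU = 21400 J.
State after step 1: P = 621 kPa, V = 45.7 L, T = 512 K.
Step 2 — Isobaric: P stays 621 kPa; V/T = const ⇒ T₂ = 715 K, V₂ = 63.8 L.
W = PΔV = 621×(63.8−45.7) kPa·L = 11200 J.
ΔU = nCvΔT = 6.67×12.5×(715−512) = 16900 J.
Q = ΔU + W = nCpΔT = 28100 J.
Net over both steps: W = 11200 J, Q = 49600 J, ΔU = 38300 J.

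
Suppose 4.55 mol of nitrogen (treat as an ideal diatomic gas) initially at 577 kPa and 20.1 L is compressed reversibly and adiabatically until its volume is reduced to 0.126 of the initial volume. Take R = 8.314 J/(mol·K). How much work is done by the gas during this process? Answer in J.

-37400 J

T₁ = P₁V₁/(nR) = 577×20.1/(4.55×8.314) = 307 K.
Adiabatic: TV^(γ−1) = const ⇒ T₂ = 307×(7.94)^0.400 = 702 K; PV^γ = const ⇒ P₂ = 10500 kPa.
ΔU = nCvΔT = 4.55×20.8×(702−307) = 37400 J.
Q = 0 for an adiabatic process, so W = −ΔU = -37400 J.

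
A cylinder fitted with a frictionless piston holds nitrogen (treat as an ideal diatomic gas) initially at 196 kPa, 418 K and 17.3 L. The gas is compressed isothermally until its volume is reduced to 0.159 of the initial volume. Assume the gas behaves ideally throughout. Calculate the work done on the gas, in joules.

6240 J

n = P₁V₁/(RT₁) = 196×17.3/(8.314×418) = 0.976 mol.
Isothermal: T stays 418 K; PV = const ⇒ V₂ = 2.75 L, P₂ = 1230 kPa.
W = nRT ln(V₂/V₁) = 0.976×8.314×418×ln(0.159) = -6240 J.
Work done on the gas = −W_by = 6240 J.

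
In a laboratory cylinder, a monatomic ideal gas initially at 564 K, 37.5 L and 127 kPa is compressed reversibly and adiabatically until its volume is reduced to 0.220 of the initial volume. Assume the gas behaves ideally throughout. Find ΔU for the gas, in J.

12500 J

n = P₁V₁/(RT₁) = 127×37.5/(8.314×564) = 1.02 mol.
Adiabatic: TV^(γ−1) = const ⇒ T₂ = 564×(4.55)^0.667 = 1550 K; PV^γ = const ⇒ P₂ = 1580 kPa.
For an ideal gas ΔU = nCvΔT with Cv = (3/2)R = 12.5 J/(mol·K).
ΔU = 1.02×12.5×(1550−564) = 12500 J.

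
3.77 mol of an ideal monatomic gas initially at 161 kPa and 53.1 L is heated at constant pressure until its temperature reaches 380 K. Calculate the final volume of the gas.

74.0 L

T₁ = P₁V₁/(nR) = 161×53.1/(3.77×8.314) = 273 K.
Isobaric: P stays 161 kPa; V/T = const ⇒ T₂ = 380 K, V₂ = 74.0 L.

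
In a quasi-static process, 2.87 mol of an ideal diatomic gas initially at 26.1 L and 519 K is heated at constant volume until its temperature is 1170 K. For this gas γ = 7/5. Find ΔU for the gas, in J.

P₁ = nRT₁/V₁ = 2.87×8.314×519/26.1 = 474 kPa.
Isochoric: V stays 26.1 L; P/T = const ⇒ T₂ = 1170 K, P₂ = 1070 kPa.
For an ideal gas ΔU = nCvΔT with Cv = (5/2)R = 20.8 J/(mol·K).
ΔU = 2.87×20.8×(1170−519) = 38800 J.

38800 J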